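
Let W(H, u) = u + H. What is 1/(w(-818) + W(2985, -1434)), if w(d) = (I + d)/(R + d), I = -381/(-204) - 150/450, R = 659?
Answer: 32436/50474795 ≈ 0.00064262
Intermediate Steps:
W(H, u) = H + u
I = 313/204 (I = -381*(-1/204) - 150*1/450 = 127/68 - ⅓ = 313/204 ≈ 1.5343)
w(d) = (313/204 + d)/(659 + d)
1/(w(-818) + W(2985, -1434)) = 1/((313/204 - 818)/(659 - 818) + (2985 - 1434)) = 1/(-166559/204/(-159) + 1551) = 1/(-1/159*(-166559/204) + 1551) = 1/(166559/32436 + 1551) = 1/(50474795/32436) = 32436/50474795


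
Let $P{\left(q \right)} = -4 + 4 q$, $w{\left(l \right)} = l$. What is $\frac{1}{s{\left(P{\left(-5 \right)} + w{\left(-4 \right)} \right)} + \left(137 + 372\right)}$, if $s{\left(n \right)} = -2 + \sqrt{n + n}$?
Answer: $\frac{507}{257105} - \frac{2 i \sqrt{14}}{257105} \approx 0.001972 - 2.9106 \cdot 10^{-5} i$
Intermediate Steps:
$s{\left(n \right)} = -2 + \sqrt{2} \sqrt{n}$ ($s{\left(n \right)} = -2 + \sqrt{2 n} = -2 + \sqrt{2} \sqrt{n}$)
$\frac{1}{s{\left(P{\left(-5 \right)} + w{\left(-4 \right)} \right)} + \left(137 + 372\right)} = \frac{1}{\left(-2 + \sqrt{2} \sqrt{\left(-4 + 4 \left(-5\right)\right) - 4}\right) + \left(137 + 372\right)} = \frac{1}{\left(-2 + \sqrt{2} \sqrt{\left(-4 - 20\right) - 4}\right) + 509} = \frac{1}{\left(-2 + \sqrt{2} \sqrt{-24 - 4}\right) + 509} = \frac{1}{\left(-2 + \sqrt{2} \sqrt{-28}\right) + 509} = \frac{1}{\left(-2 + \sqrt{2} \cdot 2 i \sqrt{7}\right) + 509} = \frac{1}{\left(-2 + 2 i \sqrt{14}\right) + 509} = \frac{1}{507 + 2 i \sqrt{14}}$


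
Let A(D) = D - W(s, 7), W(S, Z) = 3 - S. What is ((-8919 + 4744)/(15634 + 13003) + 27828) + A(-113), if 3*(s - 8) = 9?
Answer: 793899376/28637 ≈ 27723.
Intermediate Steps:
s = 11 (s = 8 + (⅓)*9 = 8 + 3 = 11)
A(D) = 8 + D (A(D) = D - (3 - 1*11) = D - (3 - 11) = D - 1*(-8) = D + 8 = 8 + D)
((-8919 + 4744)/(15634 + 13003) + 27828) + A(-113) = ((-8919 + 4744)/(15634 + 13003) + 27828) + (8 - 113) = (-4175/28637 + 27828) - 105 = 796906261/28637 - 105 = 793899376/28637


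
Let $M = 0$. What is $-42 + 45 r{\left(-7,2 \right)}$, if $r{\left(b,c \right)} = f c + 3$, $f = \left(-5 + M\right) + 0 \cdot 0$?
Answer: $-357$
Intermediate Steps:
$f = -5$ ($f = \left(-5 + 0\right) + 0 \cdot 0 = -5 + 0 = -5$)
$r{\left(b,c \right)} = 3 - 5 c$ ($r{\left(b,c \right)} = - 5 c + 3 = 3 - 5 c$)
$-42 + 45 r{\left(-7,2 \right)} = -42 + 45 \left(3 - 10\right) = -42 + 45 \left(-7\right) = -42 - 315 = -357$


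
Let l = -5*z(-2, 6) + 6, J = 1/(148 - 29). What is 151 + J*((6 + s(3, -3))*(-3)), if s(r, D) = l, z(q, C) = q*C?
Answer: 17753/119 ≈ 149.18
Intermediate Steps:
J = 1/119 ≈ 0.0084034
z(q, C) = C*q
l = 66 (l = -30*(-2) + 6 = -5*(-12) + 6 = 60 + 6 = 66)
s(r, D) = 66
151 + J*((6 + s(3, -3))*(-3)) = 151 + ((6 + 66)*(-3))/119 = 151 + (72*(-3))/119 = 151 + (1/119)*(-216) = 151 - 216/119 = 17753/119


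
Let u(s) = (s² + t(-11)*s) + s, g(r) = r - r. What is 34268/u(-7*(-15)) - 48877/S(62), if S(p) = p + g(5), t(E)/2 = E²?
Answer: -445960241/566370 ≈ -787.40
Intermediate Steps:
t(E) = 2*E²
g(r) = 0
S(p) = p (S(p) = p + 0 = p)
u(s) = s² + 243*s (u(s) = (s² + (2*(-11)²)*s) + s = (s² + (2*121)*s) + s = (s² + 242*s) + s = s² + 243*s)
34268/u(-7*(-15)) - 48877/S(62) = 34268/(((-7*(-15))*(243 - 7*(-15)))) - 48877/62 = 34268/((105*(243 + 105))) - 48877*1/62 = 34268/((105*348)) - 48877/62 = 34268/36540 - 48877/62 = 34268*(1/36540) - 48877/62 = 8567/9135 - 48877/62 = -445960241/566370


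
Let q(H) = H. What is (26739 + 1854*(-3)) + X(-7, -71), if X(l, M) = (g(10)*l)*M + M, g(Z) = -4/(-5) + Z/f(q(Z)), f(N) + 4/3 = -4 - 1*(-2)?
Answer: 100063/5 ≈ 20013.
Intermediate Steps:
f(N) = -10/3 (f(N) = -4/3 + (-4 - 1*(-2)) = -4/3 + (-4 + 2) = -4/3 - 2 = -10/3)
g(Z) = ⅘ - 3*Z/10 (g(Z) = -4/(-5) + Z/(-10/3) = -4*(-⅕) + Z*(-3/10) = ⅘ - 3*Z/10)
X(l, M) = M - 11*M*l/5 (X(l, M) = ((⅘ - 3/10*10)*l)*M + M = ((⅘ - 3)*l)*M + M = (-11*l/5)*M + M = -11*M*l/5 + M = M - 11*M*l/5)
(26739 + 1854*(-3)) + X(-7, -71) = (26739 + 1854*(-3)) + (⅕)*(-71)*(5 - 11*(-7)) = (26739 - 5562) + (⅕)*(-71)*(5 + 77) = 21177 + (⅕)*(-71)*82 = 21177 - 5822/5 = 100063/5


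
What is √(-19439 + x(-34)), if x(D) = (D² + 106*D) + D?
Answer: I*√21921 ≈ 148.06*I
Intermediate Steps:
x(D) = D² + 107*D
√(-19439 + x(-34)) = √(-19439 - 34*(107 - 34)) = √(-19439 - 34*73) = √(-19439 - 2482) = √(-21921) = I*√21921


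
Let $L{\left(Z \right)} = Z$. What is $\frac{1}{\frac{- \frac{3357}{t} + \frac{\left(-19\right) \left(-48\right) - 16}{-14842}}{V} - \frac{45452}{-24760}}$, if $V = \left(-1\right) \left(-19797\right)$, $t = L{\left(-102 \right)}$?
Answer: $\frac{7729855749255}{14202544449596} \approx 0.54426$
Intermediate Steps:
$t = -102$
$V = 19797$
$\frac{1}{\frac{- \frac{3357}{t} + \frac{\left(-19\right) \left(-48\right) - 16}{-14842}}{V} - \frac{45452}{-24760}} = \frac{1}{\frac{- \frac{3357}{-102} + \frac{\left(-19\right) \left(-48\right) - 16}{-14842}}{19797} - \frac{45452}{-24760}} = \frac{1}{\left(\left(-3357\right) \left(- \frac{1}{102}\right) + \left(912 - 16\right) \left(- \frac{1}{14842}\right)\right) \frac{1}{19797} - - \frac{11363}{6190}} = \frac{1}{\left(\frac{1119}{34} + 896 \left(- \frac{1}{14842}\right)\right) \frac{1}{19797} + \frac{11363}{6190}} = \frac{1}{\left(\frac{1119}{34} - \frac{448}{7421}\right) \frac{1}{19797} + \frac{11363}{6190}} = \frac{1}{\frac{8288867}{252314} \cdot \frac{1}{19797} + \frac{11363}{6190}} = \frac{1}{\frac{8288867}{4995060258} + \frac{11363}{6190}} = \frac{1}{\frac{14202544449596}{7729855749255}} = \frac{7729855749255}{14202544449596}$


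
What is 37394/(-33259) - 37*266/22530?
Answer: -584910949/374662635 ≈ -1.5612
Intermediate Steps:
37394/(-33259) - 37*266/22530 = 37394*(-1/33259) - 9842*1/22530 = -37394/33259 - 4921/11265 = -584910949/374662635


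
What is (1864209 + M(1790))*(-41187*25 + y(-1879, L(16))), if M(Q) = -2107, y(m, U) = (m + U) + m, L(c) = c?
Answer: -1924327862534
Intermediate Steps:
y(m, U) = U + 2*m (y(m, U) = (U + m) + m = U + 2*m)
(1864209 + M(1790))*(-41187*25 + y(-1879, L(16))) = (1864209 - 2107)*(-41187*25 + (16 + 2*(-1879))) = 1862102*(-1029675 + (16 - 3758)) = 1862102*(-1029675 - 3742) = 1862102*(-1033417) = -1924327862534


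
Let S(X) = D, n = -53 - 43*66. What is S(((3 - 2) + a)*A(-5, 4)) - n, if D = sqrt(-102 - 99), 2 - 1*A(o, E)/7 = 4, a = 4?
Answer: 2891 + I*sqrt(201) ≈ 2891.0 + 14.177*I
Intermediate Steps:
A(o, E) = -14 (A(o, E) = 14 - 7*4 = 14 - 28 = -14)
n = -2891 (n = -53 - 2838 = -2891)
D = I*sqrt(201) (D = sqrt(-201) = I*sqrt(201) ≈ 14.177*I)
S(X) = I*sqrt(201)
S(((3 - 2) + a)*A(-5, 4)) - n = I*sqrt(201) - 1*(-2891) = I*sqrt(201) + 2891 = 2891 + I*sqrt(201)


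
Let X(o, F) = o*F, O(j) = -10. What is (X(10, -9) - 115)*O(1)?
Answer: 2050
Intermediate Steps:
X(o, F) = F*o
(X(10, -9) - 115)*O(1) = (-9*10 - 115)*(-10) = (-90 - 115)*(-10) = -205*(-10) = 2050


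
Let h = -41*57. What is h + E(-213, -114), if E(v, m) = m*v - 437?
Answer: 21508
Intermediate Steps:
E(v, m) = -437 + m*v
h = -2337
h + E(-213, -114) = -2337 + (-437 - 114*(-213)) = -2337 + (-437 + 24282) = -2337 + 23845 = 21508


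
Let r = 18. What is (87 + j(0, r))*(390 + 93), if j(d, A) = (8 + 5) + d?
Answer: 48300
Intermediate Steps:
j(d, A) = 13 + d
(87 + j(0, r))*(390 + 93) = (87 + (13 + 0))*(390 + 93) = (87 + 13)*483 = 100*483 = 48300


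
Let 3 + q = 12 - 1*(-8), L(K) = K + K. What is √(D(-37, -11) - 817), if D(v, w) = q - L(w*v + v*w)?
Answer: 2*I*√607 ≈ 49.275*I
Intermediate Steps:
L(K) = 2*K
q = 17 (q = -3 + (12 - 1*(-8)) = -3 + (12 + 8) = -3 + 20 = 17)
D(v, w) = 17 - 4*v*w (D(v, w) = 17 - 2*(w*v + v*w) = 17 - 2*(v*w + v*w) = 17 - 2*2*v*w = 17 - 4*v*w)
√(D(-37, -11) - 817) = √((17 - 4*(-37)*(-11)) - 817) = √((17 - 1628) - 817) = √(-1611 - 817) = √(-2428) = 2*I*√607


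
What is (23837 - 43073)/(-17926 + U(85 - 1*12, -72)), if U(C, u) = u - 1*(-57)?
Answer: 2748/2563 ≈ 1.0722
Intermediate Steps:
U(C, u) = 57 + u (U(C, u) = u + 57 = 57 + u)
(23837 - 43073)/(-17926 + U(85 - 1*12, -72)) = (23837 - 43073)/(-17926 + (57 - 72)) = -19236/(-17926 - 15) = -19236/(-17941) = -19236*(-1/17941) = 2748/2563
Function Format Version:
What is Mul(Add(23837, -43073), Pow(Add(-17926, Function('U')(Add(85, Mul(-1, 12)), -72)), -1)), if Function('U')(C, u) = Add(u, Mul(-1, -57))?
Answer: Rational(2748, 2563) ≈ 1.0722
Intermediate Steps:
Function('U')(C, u) = Add(57, u) (Function('U')(C, u) = Add(u, 57) = Add(57, u))
Mul(Add(23837, -43073), Pow(Add(-17926, Function('U')(Add(85, Mul(-1, 12)), -72)), -1)) = Mul(Add(23837, -43073), Pow(Add(-17926, Add(57, -72)), -1)) = Mul(-19236, Pow(Add(-17926, -15), -1)) = Mul(-19236, Pow(-17941, -1)) = Mul(-19236, Rational(-1, 17941)) = Rational(2748, 2563)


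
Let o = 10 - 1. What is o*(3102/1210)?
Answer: 1269/55 ≈ 23.073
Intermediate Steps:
o = 9
o*(3102/1210) = 9*(3102/1210) = 9*(3102*(1/1210)) = 9*(141/55) = 1269/55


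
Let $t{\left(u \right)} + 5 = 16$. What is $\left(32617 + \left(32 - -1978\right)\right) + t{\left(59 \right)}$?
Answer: $34638$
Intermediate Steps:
$t{\left(u \right)} = 11$ ($t{\left(u \right)} = -5 + 16 = 11$)
$\left(32617 + \left(32 - -1978\right)\right) + t{\left(59 \right)} = \left(32617 + \left(32 - -1978\right)\right) + 11 = \left(32617 + \left(32 + 1978\right)\right) + 11 = \left(32617 + 2010\right) + 11 = 34627 + 11 = 34638$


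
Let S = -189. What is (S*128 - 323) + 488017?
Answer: 463502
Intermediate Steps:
(S*128 - 323) + 488017 = (-189*128 - 323) + 488017 = (-24192 - 323) + 488017 = -24515 + 488017 = 463502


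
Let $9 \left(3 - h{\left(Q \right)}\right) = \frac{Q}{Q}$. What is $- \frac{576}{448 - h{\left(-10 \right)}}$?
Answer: $- \frac{2592}{2003} \approx -1.2941$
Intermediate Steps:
$h{\left(Q \right)} = \frac{26}{9}$ ($h{\left(Q \right)} = 3 - \frac{Q \frac{1}{Q}}{9} = 3 - \frac{1}{9} = \frac{26}{9}$)
$- \frac{576}{448 - h{\left(-10 \right)}} = - \frac{576}{448 - \frac{26}{9}} = - \frac{576}{\frac{4006}{9}} = \left(-576\right) \frac{9}{4006} = - \frac{2592}{2003}$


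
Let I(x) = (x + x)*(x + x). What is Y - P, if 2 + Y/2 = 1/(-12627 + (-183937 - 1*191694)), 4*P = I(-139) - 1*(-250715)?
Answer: -63677223939/776516 ≈ -82004.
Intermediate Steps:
I(x) = 4*x**2 (I(x) = (2*x)*(2*x) = 4*x**2)
P = 327999/4 (P = (4*(-139)**2 - 1*(-250715))/4 = (4*19321 + 250715)/4 = (77284 + 250715)/4 = (1/4)*327999 = 327999/4 ≈ 82000.)
Y = -776517/194129 (Y = -4 + 2/(-12627 + (-183937 - 1*191694)) = -4 + 2/(-12627 + (-183937 - 191694)) = -4 + 2/(-12627 - 375631) = -4 + 2/(-388258) = -4 + 2*(-1/388258) = -4 - 1/194129 = -776517/194129 ≈ -4.0000)
Y - P = -776517/194129 - 1*327999/4 = -776517/194129 - 327999/4 = -63677223939/776516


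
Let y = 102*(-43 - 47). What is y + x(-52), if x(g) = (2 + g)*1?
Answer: -9230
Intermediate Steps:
y = -9180 (y = 102*(-90) = -9180)
x(g) = 2 + g
y + x(-52) = -9180 + (2 - 52) = -9180 - 50 = -9230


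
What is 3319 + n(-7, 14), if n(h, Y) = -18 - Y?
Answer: 3287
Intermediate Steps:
3319 + n(-7, 14) = 3319 + (-18 - 1*14) = 3319 + (-18 - 14) = 3319 - 32 = 3287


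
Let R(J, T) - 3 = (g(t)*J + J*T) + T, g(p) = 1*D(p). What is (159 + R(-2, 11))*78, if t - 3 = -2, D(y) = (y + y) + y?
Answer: 11310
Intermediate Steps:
D(y) = 3*y (D(y) = 2*y + y = 3*y)
t = 1 (t = 3 - 2 = 1)
g(p) = 3*p (g(p) = 1*(3*p) = 3*p)
R(J, T) = 3 + T + 3*J + J*T (R(J, T) = 3 + (((3*1)*J + J*T) + T) = 3 + ((3*J + J*T) + T) = 3 + (T + 3*J + J*T) = 3 + T + 3*J + J*T)
(159 + R(-2, 11))*78 = (159 + (3 + 11 + 3*(-2) - 2*11))*78 = (159 + (3 + 11 - 6 - 22))*78 = (159 - 14)*78 = 145*78 = 11310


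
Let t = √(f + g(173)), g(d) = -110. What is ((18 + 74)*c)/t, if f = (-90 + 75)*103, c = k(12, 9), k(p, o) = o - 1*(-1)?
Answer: -184*I*√1655/331 ≈ -22.615*I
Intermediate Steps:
k(p, o) = 1 + o (k(p, o) = o + 1 = 1 + o)
c = 10 (c = 1 + 9 = 10)
f = -1545 (f = -15*103 = -1545)
t = I*√1655 (t = √(-1545 - 110) = √(-1655) = I*√1655 ≈ 40.682*I)
((18 + 74)*c)/t = ((18 + 74)*10)/((I*√1655)) = (92*10)*(-I*√1655/1655) = 920*(-I*√1655/1655) = -184*I*√1655/331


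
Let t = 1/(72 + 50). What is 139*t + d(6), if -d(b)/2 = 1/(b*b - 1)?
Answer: 4621/4270 ≈ 1.0822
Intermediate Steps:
t = 1/122 ≈ 0.0081967
d(b) = -2/(-1 + b²) (d(b) = -2/(b*b - 1) = -2/(b² - 1) = -2/(-1 + b²))
139*t + d(6) = 139*(1/122) - 2/(-1 + 6²) = 139/122 - 2/(-1 + 36) = 139/122 - 2/35 = 4621/4270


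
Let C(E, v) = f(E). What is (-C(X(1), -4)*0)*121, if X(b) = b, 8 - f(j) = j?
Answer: 0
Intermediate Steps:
f(j) = 8 - j
C(E, v) = 8 - E
(-C(X(1), -4)*0)*121 = (-(8 - 1*1)*0)*121 = (-(8 - 1)*0)*121 = (-1*7*0)*121 = -7*0*121 = 0*121 = 0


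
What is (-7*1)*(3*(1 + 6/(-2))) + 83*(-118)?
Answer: -9752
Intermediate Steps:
(-7*1)*(3*(1 + 6/(-2))) + 83*(-118) = -21*(1 + 6*(-½)) - 9794 = -21*(1 - 3) - 9794 = -21*(-2) - 9794 = -7*(-6) - 9794 = 42 - 9794 = -9752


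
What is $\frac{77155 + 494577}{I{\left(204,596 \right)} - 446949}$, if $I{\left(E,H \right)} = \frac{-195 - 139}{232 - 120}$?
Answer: $- \frac{32016992}{25029311} \approx -1.2792$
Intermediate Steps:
$I{\left(E,H \right)} = - \frac{167}{56}$ ($I{\left(E,H \right)} = - \frac{334}{112} = \left(-334\right) \frac{1}{112} = - \frac{167}{56}$)
$\frac{77155 + 494577}{I{\left(204,596 \right)} - 446949} = \frac{77155 + 494577}{- \frac{167}{56} - 446949} = \frac{571732}{- \frac{25029311}{56}} = 571732 \left(- \frac{56}{25029311}\right) = - \frac{32016992}{25029311}$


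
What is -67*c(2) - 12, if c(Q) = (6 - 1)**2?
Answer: -1687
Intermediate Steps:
c(Q) = 25 (c(Q) = 5**2 = 25)
-67*c(2) - 12 = -67*25 - 12 = -1675 - 12 = -1687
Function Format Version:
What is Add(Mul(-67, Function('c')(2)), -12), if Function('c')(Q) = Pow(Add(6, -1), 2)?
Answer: -1687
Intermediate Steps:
Function('c')(Q) = 25 (Function('c')(Q) = Pow(5, 2) = 25)
Add(Mul(-67, Function('c')(2)), -12) = Add(Mul(-67, 25), -12) = Add(-1675, -12) = -1687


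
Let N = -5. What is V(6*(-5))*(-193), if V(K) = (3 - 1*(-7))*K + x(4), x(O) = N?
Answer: 58865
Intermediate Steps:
x(O) = -5
V(K) = -5 + 10*K (V(K) = (3 - 1*(-7))*K - 5 = (3 + 7)*K - 5 = 10*K - 5 = -5 + 10*K)
V(6*(-5))*(-193) = (-5 + 10*(6*(-5)))*(-193) = (-5 + 10*(-30))*(-193) = (-5 - 300)*(-193) = -305*(-193) = 58865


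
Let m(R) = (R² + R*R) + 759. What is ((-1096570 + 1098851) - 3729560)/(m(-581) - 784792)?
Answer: 3727279/108911 ≈ 34.223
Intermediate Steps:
m(R) = 759 + 2*R² (m(R) = (R² + R²) + 759 = 2*R² + 759 = 759 + 2*R²)
((-1096570 + 1098851) - 3729560)/(m(-581) - 784792) = ((-1096570 + 1098851) - 3729560)/((759 + 2*(-581)²) - 784792) = (2281 - 3729560)/((759 + 2*337561) - 784792) = -3727279/((759 + 675122) - 784792) = -3727279/(675881 - 784792) = -3727279/(-108911) = -3727279*(-1/108911) = 3727279/108911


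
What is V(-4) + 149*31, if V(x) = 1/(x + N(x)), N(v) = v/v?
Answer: 13856/3 ≈ 4618.7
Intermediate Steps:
N(v) = 1
V(x) = 1/(1 + x) (V(x) = 1/(x + 1) = 1/(1 + x))
V(-4) + 149*31 = 1/(1 - 4) + 149*31 = 1/(-3) + 4619 = -⅓ + 4619 = 13856/3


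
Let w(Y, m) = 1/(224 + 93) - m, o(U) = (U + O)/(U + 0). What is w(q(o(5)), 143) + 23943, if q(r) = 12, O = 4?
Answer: 7544601/317 ≈ 23800.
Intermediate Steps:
o(U) = (4 + U)/U (o(U) = (U + 4)/(U + 0) = (4 + U)/U)
w(Y, m) = 1/317 - m
w(q(o(5)), 143) + 23943 = (1/317 - 1*143) + 23943 = (1/317 - 143) + 23943 = -45330/317 + 23943 = 7544601/317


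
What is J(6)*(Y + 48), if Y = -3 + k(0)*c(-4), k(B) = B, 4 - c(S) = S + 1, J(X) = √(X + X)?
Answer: 90*√3 ≈ 155.88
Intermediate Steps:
J(X) = √2*√X (J(X) = √(2*X) = √2*√X)
c(S) = 3 - S (c(S) = 4 - (S + 1) = 4 - (1 + S) = 4 + (-1 - S) = 3 - S)
Y = -3 (Y = -3 + 0*(3 - 1*(-4)) = -3 + 0*(3 + 4) = -3 + 0*7 = -3 + 0 = -3)
J(6)*(Y + 48) = (√2*√6)*(-3 + 48) = (2*√3)*45 = 90*√3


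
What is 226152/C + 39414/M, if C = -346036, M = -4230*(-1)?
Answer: 528418331/60988845 ≈ 8.6642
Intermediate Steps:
M = 4230
226152/C + 39414/M = 226152/(-346036) + 39414/4230 = 226152*(-1/346036) + 39414*(1/4230) = -56538/86509 + 6569/705 = 528418331/60988845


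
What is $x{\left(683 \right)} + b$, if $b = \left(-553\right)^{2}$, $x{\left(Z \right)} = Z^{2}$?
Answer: $772298$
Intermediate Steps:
$b = 305809$
$x{\left(683 \right)} + b = 683^{2} + 305809 = 466489 + 305809 = 772298$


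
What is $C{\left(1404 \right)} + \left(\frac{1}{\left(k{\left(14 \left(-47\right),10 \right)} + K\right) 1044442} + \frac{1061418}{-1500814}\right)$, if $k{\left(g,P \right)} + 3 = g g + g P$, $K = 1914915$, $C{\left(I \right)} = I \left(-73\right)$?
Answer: $- \frac{3838260194904580099561}{37449105392038176} \approx -1.0249 \cdot 10^{5}$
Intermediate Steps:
$C{\left(I \right)} = - 73 I$
$k{\left(g,P \right)} = -3 + g^{2} + P g$ ($k{\left(g,P \right)} = -3 + \left(g g + g P\right) = -3 + \left(g^{2} + P g\right) = -3 + g^{2} + P g$)
$C{\left(1404 \right)} + \left(\frac{1}{\left(k{\left(14 \left(-47\right),10 \right)} + K\right) 1044442} + \frac{1061418}{-1500814}\right) = \left(-73\right) 1404 + \left(\frac{1}{\left(\left(-3 + \left(14 \left(-47\right)\right)^{2} + 10 \cdot 14 \left(-47\right)\right) + 1914915\right) 1044442} + \frac{1061418}{-1500814}\right) = -102492 + \left(\frac{1}{\left(-3 + \left(-658\right)^{2} + 10 \left(-658\right)\right) + 1914915} \cdot \frac{1}{1044442} + 1061418 \left(- \frac{1}{1500814}\right)\right) = -102492 - \left(\frac{530709}{750407} - \frac{1}{\left(-3 + 432964 - 6580\right) + 1914915} \cdot \frac{1}{1044442}\right) = -102492 - \left(\frac{530709}{750407} - \frac{1}{426381 + 1914915} \cdot \frac{1}{1044442}\right) = -102492 - \left(\frac{530709}{750407} - \frac{1}{2341296} \cdot \frac{1}{1044442}\right) = -102492 + \left(\frac{1}{2341296} \cdot \frac{1}{1044442} - \frac{530709}{750407}\right) = -102492 + \left(\frac{1}{2445347876832} - \frac{530709}{750407}\right) = -102492 - \frac{26485063803364969}{37449105392038176} = - \frac{3838260194904580099561}{37449105392038176}$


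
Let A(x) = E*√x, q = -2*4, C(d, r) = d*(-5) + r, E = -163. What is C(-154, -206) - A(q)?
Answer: 564 + 326*I*√2 ≈ 564.0 + 461.03*I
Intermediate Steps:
C(d, r) = r - 5*d (C(d, r) = -5*d + r = r - 5*d)
q = -8
A(x) = -163*√x
C(-154, -206) - A(q) = (-206 - 5*(-154)) - (-163)*√(-8) = (-206 + 770) - (-163)*2*I*√2 = 564 - (-326)*I*√2 = 564 + 326*I*√2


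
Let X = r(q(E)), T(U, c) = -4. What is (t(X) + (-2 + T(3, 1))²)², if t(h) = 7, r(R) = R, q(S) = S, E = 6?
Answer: 1849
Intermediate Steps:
X = 6
(t(X) + (-2 + T(3, 1))²)² = (7 + (-2 - 4)²)² = (7 + (-6)²)² = (7 + 36)² = 43² = 1849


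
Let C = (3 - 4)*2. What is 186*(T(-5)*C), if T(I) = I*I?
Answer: -9300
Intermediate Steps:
T(I) = I²
C = -2 (C = -1*2 = -2)
186*(T(-5)*C) = 186*((-5)²*(-2)) = 186*(25*(-2)) = 186*(-50) = -9300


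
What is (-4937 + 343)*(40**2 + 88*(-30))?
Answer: 4777760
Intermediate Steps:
(-4937 + 343)*(40**2 + 88*(-30)) = -4594*(1600 - 2640) = -4594*(-1040) = 4777760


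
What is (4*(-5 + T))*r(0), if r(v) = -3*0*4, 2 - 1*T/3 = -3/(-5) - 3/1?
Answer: 0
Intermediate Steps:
T = 66/5 (T = 6 - 3*(-3/(-5) - 3/1) = 6 - 3*(-3*(-⅕) - 3*1) = 6 - 3*(⅗ - 3) = 6 - 3*(-12/5) = 6 + 36/5 = 66/5 ≈ 13.200)
r(v) = 0 (r(v) = 0*4 = 0)
(4*(-5 + T))*r(0) = (4*(-5 + 66/5))*0 = (4*(41/5))*0 = (164/5)*0 = 0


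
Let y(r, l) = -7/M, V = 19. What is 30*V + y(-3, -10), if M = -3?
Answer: 1717/3 ≈ 572.33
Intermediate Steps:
y(r, l) = 7/3 (y(r, l) = -7/(-3) = -7*(-⅓) = 7/3)
30*V + y(-3, -10) = 30*19 + 7/3 = 570 + 7/3 = 1717/3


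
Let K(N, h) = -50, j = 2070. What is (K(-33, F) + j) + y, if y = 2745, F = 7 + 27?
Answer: 4765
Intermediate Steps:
F = 34
(K(-33, F) + j) + y = (-50 + 2070) + 2745 = 2020 + 2745 = 4765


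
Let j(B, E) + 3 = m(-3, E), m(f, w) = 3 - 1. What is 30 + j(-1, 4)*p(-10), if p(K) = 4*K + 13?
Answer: 57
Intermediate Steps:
m(f, w) = 2
j(B, E) = -1 (j(B, E) = -3 + 2 = -1)
p(K) = 13 + 4*K
30 + j(-1, 4)*p(-10) = 30 - (13 + 4*(-10)) = 30 - (13 - 40) = 30 - 1*(-27) = 30 + 27 = 57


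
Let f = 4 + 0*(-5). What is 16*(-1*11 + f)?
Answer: -112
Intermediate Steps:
f = 4 (f = 4 + 0 = 4)
16*(-1*11 + f) = 16*(-1*11 + 4) = 16*(-11 + 4) = 16*(-7) = -112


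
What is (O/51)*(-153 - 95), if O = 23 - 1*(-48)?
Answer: -17608/51 ≈ -345.25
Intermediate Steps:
O = 71 (O = 23 + 48 = 71)
(O/51)*(-153 - 95) = (71/51)*(-153 - 95) = (71*(1/51))*(-248) = (71/51)*(-248) = -17608/51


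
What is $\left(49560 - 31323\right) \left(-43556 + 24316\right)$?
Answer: $-350879880$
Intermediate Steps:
$\left(49560 - 31323\right) \left(-43556 + 24316\right) = 18237 \left(-19240\right) = -350879880$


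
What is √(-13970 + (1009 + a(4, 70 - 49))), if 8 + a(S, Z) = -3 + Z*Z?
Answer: I*√12531 ≈ 111.94*I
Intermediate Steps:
a(S, Z) = -11 + Z² (a(S, Z) = -8 + (-3 + Z*Z) = -8 + (-3 + Z²) = -11 + Z²)
√(-13970 + (1009 + a(4, 70 - 49))) = √(-13970 + (1009 + (-11 + (70 - 49)²))) = √(-13970 + (1009 + (-11 + 21²))) = √(-13970 + (1009 + (-11 + 441))) = √(-13970 + (1009 + 430)) = √(-13970 + 1439) = √(-12531) = I*√12531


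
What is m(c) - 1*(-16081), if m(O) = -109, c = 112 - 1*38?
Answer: 15972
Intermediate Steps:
c = 74 (c = 112 - 38 = 74)
m(c) - 1*(-16081) = -109 - 1*(-16081) = -109 + 16081 = 15972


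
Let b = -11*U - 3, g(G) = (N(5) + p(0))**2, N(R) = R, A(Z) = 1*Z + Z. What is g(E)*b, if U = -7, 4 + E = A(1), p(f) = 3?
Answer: 4736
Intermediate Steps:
A(Z) = 2*Z (A(Z) = Z + Z = 2*Z)
E = -2 (E = -4 + 2*1 = -4 + 2 = -2)
g(G) = 64 (g(G) = (5 + 3)**2 = 8**2 = 64)
b = 74 (b = -11*(-7) - 3 = 77 - 3 = 74)
g(E)*b = 64*74 = 4736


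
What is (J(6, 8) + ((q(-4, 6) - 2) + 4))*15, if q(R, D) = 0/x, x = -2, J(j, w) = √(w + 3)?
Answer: 30 + 15*√11 ≈ 79.749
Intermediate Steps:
J(j, w) = √(3 + w)
q(R, D) = 0 (q(R, D) = 0/(-2) = 0*(-½) = 0)
(J(6, 8) + ((q(-4, 6) - 2) + 4))*15 = (√(3 + 8) + ((0 - 2) + 4))*15 = (√11 + (-2 + 4))*15 = (√11 + 2)*15 = (2 + √11)*15 = 30 + 15*√11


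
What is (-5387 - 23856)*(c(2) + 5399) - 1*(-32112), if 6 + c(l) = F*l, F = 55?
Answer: -160892117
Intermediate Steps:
c(l) = -6 + 55*l
(-5387 - 23856)*(c(2) + 5399) - 1*(-32112) = (-5387 - 23856)*((-6 + 55*2) + 5399) - 1*(-32112) = -29243*((-6 + 110) + 5399) + 32112 = -29243*(104 + 5399) + 32112 = -29243*5503 + 32112 = -160924229 + 32112 = -160892117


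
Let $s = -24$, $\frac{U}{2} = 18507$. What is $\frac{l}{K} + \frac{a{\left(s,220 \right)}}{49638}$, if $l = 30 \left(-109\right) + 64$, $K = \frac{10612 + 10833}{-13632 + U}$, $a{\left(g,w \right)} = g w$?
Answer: $- \frac{620185222516}{177414485} \approx -3495.7$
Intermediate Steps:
$U = 37014$ ($U = 2 \cdot 18507 = 37014$)
$K = \frac{21445}{23382}$ ($K = \frac{10612 + 10833}{-13632 + 37014} = \frac{21445}{23382} \approx 0.91716$)
$l = -3206$ ($l = -3270 + 64 = -3206$)
$\frac{l}{K} + \frac{a{\left(s,220 \right)}}{49638} = - \frac{3206}{\frac{21445}{23382}} + \frac{\left(-24\right) 220}{49638} = \left(-3206\right) \frac{23382}{21445} - \frac{880}{8273} = - \frac{74962692}{21445} - \frac{880}{8273} = - \frac{620185222516}{177414485}$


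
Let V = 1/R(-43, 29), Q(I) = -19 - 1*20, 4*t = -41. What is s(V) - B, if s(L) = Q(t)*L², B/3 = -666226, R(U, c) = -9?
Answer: 53964293/27 ≈ 1.9987e+6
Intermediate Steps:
t = -41/4 (t = (¼)*(-41) = -41/4 ≈ -10.250)
B = -1998678 (B = 3*(-666226) = -1998678)
Q(I) = -39 (Q(I) = -19 - 20 = -39)
V = -⅑ (V = 1/(-9) = -⅑ ≈ -0.11111)
s(L) = -39*L²
s(V) - B = -39*(-⅑)² - 1*(-1998678) = -39*1/81 + 1998678 = -13/27 + 1998678 = 53964293/27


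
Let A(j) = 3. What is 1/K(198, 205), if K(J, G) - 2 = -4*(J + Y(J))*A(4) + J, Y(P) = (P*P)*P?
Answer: -1/93150880 ≈ -1.0735e-8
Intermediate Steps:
Y(P) = P³ (Y(P) = P²*P = P³)
K(J, G) = 2 - 12*J³ - 11*J (K(J, G) = 2 + (-4*(J + J³)*3 + J) = 2 + (-4*(3*J + 3*J³) + J) = 2 + ((-12*J - 12*J³) + J) = 2 + (-12*J³ - 11*J) = 2 - 12*J³ - 11*J)
1/K(198, 205) = 1/(2 - 12*198³ - 11*198) = 1/(2 - 12*7762392 - 2178) = 1/(2 - 93148704 - 2178) = 1/(-93150880) = -1/93150880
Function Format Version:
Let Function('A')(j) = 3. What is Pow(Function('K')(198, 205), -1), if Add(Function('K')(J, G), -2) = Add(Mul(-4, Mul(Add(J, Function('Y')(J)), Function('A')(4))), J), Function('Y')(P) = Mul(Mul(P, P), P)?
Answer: Rational(-1, 93150880) ≈ -1.0735e-8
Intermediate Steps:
Function('Y')(P) = Pow(P, 3) (Function('Y')(P) = Mul(Pow(P, 2), P) = Pow(P, 3))
Function('K')(J, G) = Add(2, Mul(-12, Pow(J, 3)), Mul(-11, J)) (Function('K')(J, G) = Add(2, Add(Mul(-4, Mul(Add(J, Pow(J, 3)), 3)), J)) = Add(2, Add(Mul(-4, Add(Mul(3, J), Mul(3, Pow(J, 3)))), J)) = Add(2, Add(Add(Mul(-12, J), Mul(-12, Pow(J, 3))), J)) = Add(2, Add(Mul(-12, Pow(J, 3)), Mul(-11, J))) = Add(2, Mul(-12, Pow(J, 3)), Mul(-11, J)))
Pow(Function('K')(198, 205), -1) = Pow(Add(2, Mul(-12, Pow(198, 3)), Mul(-11, 198)), -1) = Pow(Add(2, Mul(-12, 7762392), -2178), -1) = Pow(Add(2, -93148704, -2178), -1) = Pow(-93150880, -1) = Rational(-1, 93150880)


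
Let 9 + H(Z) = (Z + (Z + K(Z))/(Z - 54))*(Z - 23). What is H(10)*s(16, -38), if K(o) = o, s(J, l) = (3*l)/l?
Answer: -4392/11 ≈ -399.27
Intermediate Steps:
s(J, l) = 3
H(Z) = -9 + (-23 + Z)*(Z + 2*Z/(-54 + Z)) (H(Z) = -9 + (Z + (Z + Z)/(Z - 54))*(Z - 23) = -9 + (Z + (2*Z)/(-54 + Z))*(-23 + Z) = -9 + (Z + 2*Z/(-54 + Z))*(-23 + Z) = -9 + (-23 + Z)*(Z + 2*Z/(-54 + Z)))
H(10)*s(16, -38) = ((486 + 10³ - 75*10² + 1187*10)/(-54 + 10))*3 = ((486 + 1000 - 75*100 + 11870)/(-44))*3 = -(486 + 1000 - 7500 + 11870)/44*3 = -1/44*5856*3 = -1464/11*3 = -4392/11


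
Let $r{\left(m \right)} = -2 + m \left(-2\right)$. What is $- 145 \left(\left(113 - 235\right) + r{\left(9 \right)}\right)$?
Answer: $20590$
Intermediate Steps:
$r{\left(m \right)} = -2 - 2 m$
$- 145 \left(\left(113 - 235\right) + r{\left(9 \right)}\right) = - 145 \left(\left(113 - 235\right) - 20\right) = - 145 \left(-122 - 20\right) = \left(-145\right) \left(-142\right) = 20590$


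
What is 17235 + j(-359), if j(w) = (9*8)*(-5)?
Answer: 16875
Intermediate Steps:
j(w) = -360 (j(w) = 72*(-5) = -360)
17235 + j(-359) = 17235 - 360 = 16875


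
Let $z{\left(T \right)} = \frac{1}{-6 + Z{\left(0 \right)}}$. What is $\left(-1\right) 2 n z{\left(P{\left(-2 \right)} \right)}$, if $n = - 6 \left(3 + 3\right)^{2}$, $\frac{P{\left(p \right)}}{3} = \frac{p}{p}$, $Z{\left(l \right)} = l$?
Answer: $-72$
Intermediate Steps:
$P{\left(p \right)} = 3$ ($P{\left(p \right)} = 3 \frac{p}{p} = 3 \cdot 1 = 3$)
$n = -216$ ($n = - 6 \cdot 6^{2} = \left(-6\right) 36 = -216$)
$z{\left(T \right)} = - \frac{1}{6}$ ($z{\left(T \right)} = \frac{1}{-6 + 0} = \frac{1}{-6} = - \frac{1}{6}$)
$\left(-1\right) 2 n z{\left(P{\left(-2 \right)} \right)} = \left(-1\right) 2 \left(-216\right) \left(- \frac{1}{6}\right) = \left(-2\right) \left(-216\right) \left(- \frac{1}{6}\right) = 432 \left(- \frac{1}{6}\right) = -72$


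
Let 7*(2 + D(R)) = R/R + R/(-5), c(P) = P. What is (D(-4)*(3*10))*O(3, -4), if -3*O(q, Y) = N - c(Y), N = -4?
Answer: 0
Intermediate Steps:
O(q, Y) = 4/3 + Y/3 (O(q, Y) = -(-4 - Y)/3 = 4/3 + Y/3)
D(R) = -13/7 - R/35 (D(R) = -2 + (R/R + R/(-5))/7 = -2 + (1 + R*(-⅕))/7 = -2 + (1 - R/5)/7 = -2 + (⅐ - R/35) = -13/7 - R/35)
(D(-4)*(3*10))*O(3, -4) = ((-13/7 - 1/35*(-4))*(3*10))*(4/3 + (⅓)*(-4)) = ((-13/7 + 4/35)*30)*(4/3 - 4/3) = -61/35*30*0 = -366/7*0 = 0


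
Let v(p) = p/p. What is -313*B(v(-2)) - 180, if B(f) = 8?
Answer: -2684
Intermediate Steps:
v(p) = 1
-313*B(v(-2)) - 180 = -313*8 - 180 = -2504 - 180 = -2684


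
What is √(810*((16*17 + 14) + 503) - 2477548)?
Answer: I*√1838458 ≈ 1355.9*I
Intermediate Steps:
√(810*((16*17 + 14) + 503) - 2477548) = √(810*((272 + 14) + 503) - 2477548) = √(810*(286 + 503) - 2477548) = √(810*789 - 2477548) = √(639090 - 2477548) = √(-1838458) = I*√1838458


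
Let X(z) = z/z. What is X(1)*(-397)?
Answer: -397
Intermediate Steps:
X(z) = 1
X(1)*(-397) = 1*(-397) = -397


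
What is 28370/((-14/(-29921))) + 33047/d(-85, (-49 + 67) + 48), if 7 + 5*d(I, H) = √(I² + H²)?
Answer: 4894527764335/80724 + 165235*√11581/11532 ≈ 6.0634e+7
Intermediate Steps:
d(I, H) = -7/5 + √(H² + I²)/5 (d(I, H) = -7/5 + √(I² + H²)/5 = -7/5 + √(H² + I²)/5)
28370/((-14/(-29921))) + 33047/d(-85, (-49 + 67) + 48) = 28370/((-14/(-29921))) + 33047/(-7/5 + √(((-49 + 67) + 48)² + (-85)²)/5) = 28370/((-14*(-1/29921))) + 33047/(-7/5 + √((18 + 48)² + 7225)/5) = 28370/(14/29921) + 33047/(-7/5 + √(66² + 7225)/5) = 28370*(29921/14) + 33047/(-7/5 + √(4356 + 7225)/5) = 424429385/7 + 33047/(-7/5 + √11581/5)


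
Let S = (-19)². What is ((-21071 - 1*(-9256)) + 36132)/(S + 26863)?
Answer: 24317/27224 ≈ 0.89322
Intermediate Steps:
S = 361
((-21071 - 1*(-9256)) + 36132)/(S + 26863) = ((-21071 - 1*(-9256)) + 36132)/(361 + 26863) = ((-21071 + 9256) + 36132)/27224 = (-11815 + 36132)*(1/27224) = 24317*(1/27224) = 24317/27224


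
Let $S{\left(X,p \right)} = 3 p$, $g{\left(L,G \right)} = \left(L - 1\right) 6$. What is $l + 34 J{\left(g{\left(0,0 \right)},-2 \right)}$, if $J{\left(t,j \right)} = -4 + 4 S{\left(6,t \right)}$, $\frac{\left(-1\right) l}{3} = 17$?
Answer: $-2635$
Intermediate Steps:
$l = -51$ ($l = \left(-3\right) 17 = -51$)
$g{\left(L,G \right)} = -6 + 6 L$ ($g{\left(L,G \right)} = \left(-1 + L\right) 6 = -6 + 6 L$)
$J{\left(t,j \right)} = -4 + 12 t$ ($J{\left(t,j \right)} = -4 + 4 \cdot 3 t = -4 + 12 t$)
$l + 34 J{\left(g{\left(0,0 \right)},-2 \right)} = -51 + 34 \left(-4 + 12 \left(-6 + 6 \cdot 0\right)\right) = -51 + 34 \left(-4 + 12 \left(-6 + 0\right)\right) = -51 + 34 \left(-4 + 12 \left(-6\right)\right) = -51 + 34 \left(-4 - 72\right) = -51 + 34 \left(-76\right) = -51 - 2584 = -2635$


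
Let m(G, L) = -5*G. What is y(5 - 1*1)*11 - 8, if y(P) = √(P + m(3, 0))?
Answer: -8 + 11*I*√11 ≈ -8.0 + 36.483*I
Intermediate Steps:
y(P) = √(-15 + P) (y(P) = √(P - 5*3) = √(P - 15) = √(-15 + P))
y(5 - 1*1)*11 - 8 = √(-15 + (5 - 1*1))*11 - 8 = √(-15 + (5 - 1))*11 - 8 = √(-15 + 4)*11 - 8 = √(-11)*11 - 8 = (I*√11)*11 - 8 = 11*I*√11 - 8 = -8 + 11*I*√11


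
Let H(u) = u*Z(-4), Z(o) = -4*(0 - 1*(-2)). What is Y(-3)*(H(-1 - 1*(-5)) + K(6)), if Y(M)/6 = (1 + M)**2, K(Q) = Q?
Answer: -624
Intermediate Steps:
Y(M) = 6*(1 + M)**2
Z(o) = -8 (Z(o) = -4*(0 + 2) = -4*2 = -8)
H(u) = -8*u (H(u) = u*(-8) = -8*u)
Y(-3)*(H(-1 - 1*(-5)) + K(6)) = (6*(1 - 3)**2)*(-8*(-1 - 1*(-5)) + 6) = (6*(-2)**2)*(-8*(-1 + 5) + 6) = (6*4)*(-8*4 + 6) = 24*(-32 + 6) = 24*(-26) = -624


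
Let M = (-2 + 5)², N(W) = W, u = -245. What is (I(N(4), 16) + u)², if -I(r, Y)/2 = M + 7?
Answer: 76729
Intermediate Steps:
M = 9 (M = 3² = 9)
I(r, Y) = -32 (I(r, Y) = -2*(9 + 7) = -2*16 = -32)
(I(N(4), 16) + u)² = (-32 - 245)² = (-277)² = 76729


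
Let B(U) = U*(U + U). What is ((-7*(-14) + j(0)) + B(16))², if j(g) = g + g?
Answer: 372100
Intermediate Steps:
j(g) = 2*g
B(U) = 2*U² (B(U) = U*(2*U) = 2*U²)
((-7*(-14) + j(0)) + B(16))² = ((-7*(-14) + 2*0) + 2*16²)² = ((98 + 0) + 2*256)² = (98 + 512)² = 610² = 372100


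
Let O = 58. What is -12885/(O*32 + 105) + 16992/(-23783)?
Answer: -339765267/46638463 ≈ -7.2851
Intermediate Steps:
-12885/(O*32 + 105) + 16992/(-23783) = -12885/(58*32 + 105) + 16992/(-23783) = -12885/(1856 + 105) + 16992*(-1/23783) = -12885/1961 - 16992/23783 = -339765267/46638463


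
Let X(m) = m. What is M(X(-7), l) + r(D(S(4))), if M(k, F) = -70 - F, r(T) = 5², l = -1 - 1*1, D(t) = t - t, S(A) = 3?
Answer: -43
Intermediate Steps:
D(t) = 0
l = -2 (l = -1 - 1 = -2)
r(T) = 25
M(X(-7), l) + r(D(S(4))) = (-70 - 1*(-2)) + 25 = (-70 + 2) + 25 = -68 + 25 = -43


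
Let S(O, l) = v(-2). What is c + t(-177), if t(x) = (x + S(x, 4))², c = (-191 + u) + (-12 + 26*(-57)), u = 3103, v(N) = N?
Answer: 33459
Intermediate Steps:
S(O, l) = -2
c = 1418 (c = (-191 + 3103) + (-12 + 26*(-57)) = 2912 + (-12 - 1482) = 2912 - 1494 = 1418)
t(x) = (-2 + x)² (t(x) = (x - 2)² = (-2 + x)²)
c + t(-177) = 1418 + (-2 - 177)² = 1418 + (-179)² = 1418 + 32041 = 33459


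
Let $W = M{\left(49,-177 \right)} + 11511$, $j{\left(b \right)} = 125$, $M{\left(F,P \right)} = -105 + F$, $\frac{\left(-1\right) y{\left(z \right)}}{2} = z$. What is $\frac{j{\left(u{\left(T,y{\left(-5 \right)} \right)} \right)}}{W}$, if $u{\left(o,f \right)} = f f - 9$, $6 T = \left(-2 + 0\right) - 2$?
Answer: $\frac{25}{2291} \approx 0.010912$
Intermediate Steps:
$y{\left(z \right)} = - 2 z$
$T = - \frac{2}{3}$ ($T = \frac{\left(-2 + 0\right) - 2}{6} = \frac{-2 - 2}{6} = \frac{1}{6} \left(-4\right) = - \frac{2}{3} \approx -0.66667$)
$u{\left(o,f \right)} = -9 + f^{2}$ ($u{\left(o,f \right)} = f^{2} - 9 = -9 + f^{2}$)
$W = 11455$ ($W = \left(-105 + 49\right) + 11511 = -56 + 11511 = 11455$)
$\frac{j{\left(u{\left(T,y{\left(-5 \right)} \right)} \right)}}{W} = \frac{125}{11455} = 125 \cdot \frac{1}{11455} = \frac{25}{2291}$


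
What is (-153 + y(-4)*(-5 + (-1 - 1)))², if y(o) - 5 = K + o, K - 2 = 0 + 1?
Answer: 32761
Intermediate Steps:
K = 3 (K = 2 + (0 + 1) = 2 + 1 = 3)
y(o) = 8 + o (y(o) = 5 + (3 + o) = 8 + o)
(-153 + y(-4)*(-5 + (-1 - 1)))² = (-153 + (8 - 4)*(-5 + (-1 - 1)))² = (-153 + 4*(-5 - 2))² = (-153 + 4*(-7))² = (-153 - 28)² = (-181)² = 32761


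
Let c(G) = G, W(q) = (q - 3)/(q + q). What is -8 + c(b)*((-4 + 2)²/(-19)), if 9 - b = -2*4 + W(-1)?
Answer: -212/19 ≈ -11.158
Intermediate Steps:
W(q) = (-3 + q)/(2*q) (W(q) = (-3 + q)/((2*q)) = (-3 + q)*(1/(2*q)) = (-3 + q)/(2*q))
b = 15 (b = 9 - (-2*4 + (½)*(-3 - 1)/(-1)) = 9 - (-8 + (½)*(-1)*(-4)) = 9 - (-8 + 2) = 9 - 1*(-6) = 9 + 6 = 15)
-8 + c(b)*((-4 + 2)²/(-19)) = -8 + 15*((-4 + 2)²/(-19)) = -8 + 15*((-2)²*(-1/19)) = -8 + 15*(4*(-1/19)) = -8 + 15*(-4/19) = -8 - 60/19 = -212/19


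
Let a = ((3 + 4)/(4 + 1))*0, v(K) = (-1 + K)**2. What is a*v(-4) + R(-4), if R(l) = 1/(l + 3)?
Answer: -1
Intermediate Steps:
R(l) = 1/(3 + l)
a = 0 (a = (7/5)*0 = 0)
a*v(-4) + R(-4) = 0*(-1 - 4)**2 + 1/(3 - 4) = 0*(-5)**2 + 1/(-1) = 0*25 - 1 = 0 - 1 = -1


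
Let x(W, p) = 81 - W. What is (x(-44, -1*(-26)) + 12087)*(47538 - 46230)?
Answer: 15973296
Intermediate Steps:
(x(-44, -1*(-26)) + 12087)*(47538 - 46230) = ((81 - 1*(-44)) + 12087)*(47538 - 46230) = ((81 + 44) + 12087)*1308 = (125 + 12087)*1308 = 12212*1308 = 15973296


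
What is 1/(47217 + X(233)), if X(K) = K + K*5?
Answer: 1/48615 ≈ 2.0570e-5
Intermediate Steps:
X(K) = 6*K (X(K) = K + 5*K = 6*K)
1/(47217 + X(233)) = 1/(47217 + 6*233) = 1/(47217 + 1398) = 1/48615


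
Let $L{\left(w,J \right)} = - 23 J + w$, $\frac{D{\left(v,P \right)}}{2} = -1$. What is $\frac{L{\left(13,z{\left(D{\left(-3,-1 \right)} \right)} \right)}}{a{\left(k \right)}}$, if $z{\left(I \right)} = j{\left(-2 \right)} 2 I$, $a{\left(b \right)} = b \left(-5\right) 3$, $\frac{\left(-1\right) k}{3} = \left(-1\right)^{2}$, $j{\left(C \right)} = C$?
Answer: $- \frac{19}{5} \approx -3.8$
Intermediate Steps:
$k = -3$ ($k = - 3 \left(-1\right)^{2} = \left(-3\right) 1 = -3$)
$a{\left(b \right)} = - 15 b$ ($a{\left(b \right)} = - 5 b 3 = - 15 b$)
$D{\left(v,P \right)} = -2$ ($D{\left(v,P \right)} = 2 \left(-1\right) = -2$)
$z{\left(I \right)} = - 4 I$ ($z{\left(I \right)} = \left(-2\right) 2 I = - 4 I$)
$L{\left(w,J \right)} = w - 23 J$
$\frac{L{\left(13,z{\left(D{\left(-3,-1 \right)} \right)} \right)}}{a{\left(k \right)}} = \frac{13 - 23 \left(\left(-4\right) \left(-2\right)\right)}{\left(-15\right) \left(-3\right)} = \frac{13 - 184}{45} = \left(13 - 184\right) \frac{1}{45} = \left(-171\right) \frac{1}{45} = - \frac{19}{5}$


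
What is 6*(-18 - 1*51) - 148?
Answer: -562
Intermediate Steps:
6*(-18 - 1*51) - 148 = 6*(-18 - 51) - 148 = 6*(-69) - 148 = -414 - 148 = -562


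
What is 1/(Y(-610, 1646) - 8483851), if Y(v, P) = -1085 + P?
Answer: -1/8483290 ≈ -1.1788e-7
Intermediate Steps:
1/(Y(-610, 1646) - 8483851) = 1/((-1085 + 1646) - 8483851) = 1/(561 - 8483851) = 1/(-8483290) = -1/8483290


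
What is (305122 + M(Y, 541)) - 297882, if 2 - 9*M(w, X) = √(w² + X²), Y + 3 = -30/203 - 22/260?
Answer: 65162/9 - √203839720061909/237510 ≈ 7180.1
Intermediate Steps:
Y = -85303/26390 (Y = -3 + (-30/203 - 22/260) = -3 + (-30*1/203 - 22*1/260) = -3 + (-30/203 - 11/130) = -3 - 6133/26390 = -85303/26390 ≈ -3.2324)
M(w, X) = 2/9 - √(X² + w²)/9 (M(w, X) = 2/9 - √(w² + X²)/9 = 2/9 - √(X² + w²)/9)
(305122 + M(Y, 541)) - 297882 = (305122 + (2/9 - √(541² + (-85303/26390)²)/9)) - 297882 = (305122 + (2/9 - √(292681 + 7276601809/696432100)/9)) - 297882 = (305122 + (2/9 - √203839720061909/237510)) - 297882 = (2746100/9 - √203839720061909/237510) - 297882 = 65162/9 - √203839720061909/237510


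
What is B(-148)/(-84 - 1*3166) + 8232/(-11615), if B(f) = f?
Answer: -2503498/3774875 ≈ -0.66320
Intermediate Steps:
B(-148)/(-84 - 1*3166) + 8232/(-11615) = -148/(-84 - 1*3166) + 8232/(-11615) = -148/(-84 - 3166) + 8232*(-1/11615) = -148/(-3250) - 8232/11615 = -148*(-1/3250) - 8232/11615 = 74/1625 - 8232/11615 = -2503498/3774875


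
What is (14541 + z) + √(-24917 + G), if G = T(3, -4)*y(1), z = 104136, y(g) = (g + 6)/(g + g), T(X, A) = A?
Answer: 118677 + I*√24931 ≈ 1.1868e+5 + 157.9*I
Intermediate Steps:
y(g) = (6 + g)/(2*g) (y(g) = (6 + g)/((2*g)) = (6 + g)*(1/(2*g)) = (6 + g)/(2*g))
G = -14 (G = -2*(6 + 1)/1 = -2*7 = -4*7/2 = -14)
(14541 + z) + √(-24917 + G) = (14541 + 104136) + √(-24917 - 14) = 118677 + √(-24931) = 118677 + I*√24931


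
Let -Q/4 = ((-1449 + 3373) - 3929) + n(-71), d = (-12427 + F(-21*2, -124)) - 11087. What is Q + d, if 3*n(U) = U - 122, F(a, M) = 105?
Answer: -45395/3 ≈ -15132.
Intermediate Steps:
d = -23409 (d = (-12427 + 105) - 11087 = -12322 - 11087 = -23409)
n(U) = -122/3 + U/3 (n(U) = (U - 122)/3 = (-122 + U)/3 = -122/3 + U/3)
Q = 24832/3 (Q = -4*(((-1449 + 3373) - 3929) + (-122/3 + (1/3)*(-71))) = -4*((1924 - 3929) + (-122/3 - 71/3)) = -4*(-2005 - 193/3) = -4*(-6208/3) = 24832/3 ≈ 8277.3)
Q + d = 24832/3 - 23409 = -45395/3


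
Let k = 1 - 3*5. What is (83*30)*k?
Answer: -34860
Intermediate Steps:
k = -14 (k = 1 - 15 = -14)
(83*30)*k = (83*30)*(-14) = 2490*(-14) = -34860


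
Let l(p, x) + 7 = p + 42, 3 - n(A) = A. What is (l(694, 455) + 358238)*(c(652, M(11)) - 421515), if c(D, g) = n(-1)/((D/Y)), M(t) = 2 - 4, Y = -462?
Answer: -24663691768569/163 ≈ -1.5131e+11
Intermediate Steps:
n(A) = 3 - A
M(t) = -2
l(p, x) = 35 + p (l(p, x) = -7 + (p + 42) = -7 + (42 + p) = 35 + p)
c(D, g) = -1848/D (c(D, g) = (3 - 1*(-1))/((D/(-462))) = (3 + 1)/((D*(-1/462))) = 4/((-D/462)) = 4*(-462/D) = -1848/D)
(l(694, 455) + 358238)*(c(652, M(11)) - 421515) = ((35 + 694) + 358238)*(-1848/652 - 421515) = (729 + 358238)*(-1848*1/652 - 421515) = 358967*(-462/163 - 421515) = 358967*(-68707407/163) = -24663691768569/163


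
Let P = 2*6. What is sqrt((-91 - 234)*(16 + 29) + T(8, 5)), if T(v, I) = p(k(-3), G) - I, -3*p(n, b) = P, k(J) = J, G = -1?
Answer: 3*I*sqrt(1626) ≈ 120.97*I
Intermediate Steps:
P = 12
p(n, b) = -4 (p(n, b) = -1/3*12 = -4)
T(v, I) = -4 - I
sqrt((-91 - 234)*(16 + 29) + T(8, 5)) = sqrt((-91 - 234)*(16 + 29) + (-4 - 1*5)) = sqrt(-325*45 + (-4 - 5)) = sqrt(-14625 - 9) = sqrt(-14634) = 3*I*sqrt(1626)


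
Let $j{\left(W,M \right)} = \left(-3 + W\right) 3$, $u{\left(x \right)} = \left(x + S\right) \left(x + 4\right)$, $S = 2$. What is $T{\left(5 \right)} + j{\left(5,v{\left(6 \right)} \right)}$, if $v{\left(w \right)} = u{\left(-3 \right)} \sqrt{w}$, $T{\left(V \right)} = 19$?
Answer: $25$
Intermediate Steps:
$u{\left(x \right)} = \left(2 + x\right) \left(4 + x\right)$ ($u{\left(x \right)} = \left(x + 2\right) \left(x + 4\right) = \left(2 + x\right) \left(4 + x\right)$)
$v{\left(w \right)} = - \sqrt{w}$ ($v{\left(w \right)} = \left(8 + \left(-3\right)^{2} + 6 \left(-3\right)\right) \sqrt{w} = \left(8 + 9 - 18\right) \sqrt{w} = - \sqrt{w}$)
$j{\left(W,M \right)} = -9 + 3 W$
$T{\left(5 \right)} + j{\left(5,v{\left(6 \right)} \right)} = 19 + \left(-9 + 3 \cdot 5\right) = 19 + \left(-9 + 15\right) = 19 + 6 = 25$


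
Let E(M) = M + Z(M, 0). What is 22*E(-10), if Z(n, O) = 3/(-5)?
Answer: -1166/5 ≈ -233.20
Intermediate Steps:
Z(n, O) = -3/5 (Z(n, O) = 3*(-1/5) = -3/5)
E(M) = -3/5 + M (E(M) = M - 3/5 = -3/5 + M)
22*E(-10) = 22*(-3/5 - 10) = 22*(-53/5) = -1166/5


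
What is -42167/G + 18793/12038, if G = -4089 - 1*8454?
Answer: 743326945/150992634 ≈ 4.9229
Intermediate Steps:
G = -12543 (G = -4089 - 8454 = -12543)
-42167/G + 18793/12038 = -42167/(-12543) + 18793/12038 = -42167*(-1/12543) + 18793*(1/12038) = 42167/12543 + 18793/12038 = 743326945/150992634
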